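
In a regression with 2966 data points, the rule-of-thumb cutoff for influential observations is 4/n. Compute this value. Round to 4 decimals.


Cook's distance cutoff = 4/n = 4/2966.
= 0.0013.

0.0013


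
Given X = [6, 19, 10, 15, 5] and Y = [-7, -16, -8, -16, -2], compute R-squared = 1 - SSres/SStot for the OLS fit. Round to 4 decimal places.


The fitted line is Y = 0.8127 + -0.9648*X.
SSres = 16.6239, SStot = 148.8000.
R^2 = 1 - SSres/SStot = 0.8883.

0.8883


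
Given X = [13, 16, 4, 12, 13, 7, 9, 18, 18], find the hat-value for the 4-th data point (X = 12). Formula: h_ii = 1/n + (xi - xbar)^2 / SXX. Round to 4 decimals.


Compute xbar = 12.2222 with n = 9 observations.
SXX = 187.5556.
Leverage = 1/9 + (12 - 12.2222)^2/187.5556 = 0.1114.

0.1114


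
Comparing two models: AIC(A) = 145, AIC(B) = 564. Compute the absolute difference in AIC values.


|AIC_A - AIC_B| = |145 - 564| = 419.
Model A is preferred (lower AIC).

419


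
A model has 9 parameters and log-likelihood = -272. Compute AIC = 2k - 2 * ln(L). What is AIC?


AIC = 2*9 - 2*(-272).
= 18 + 544 = 562.

562


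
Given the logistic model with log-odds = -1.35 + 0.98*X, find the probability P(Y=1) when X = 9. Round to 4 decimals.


Linear predictor: z = -1.35 + 0.98 * 9 = 7.4700.
P = 1/(1 + exp(-7.4700)) = 1/(1 + 0.0006) = 0.9994.

0.9994


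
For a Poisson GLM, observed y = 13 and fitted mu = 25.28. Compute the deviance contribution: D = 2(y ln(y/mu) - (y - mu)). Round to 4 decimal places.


Compute y*ln(y/mu) = 13*ln(13/25.28) = 13*-0.665064 = -8.645832.
y - mu = -12.28.
D = 2*(-8.645832 - (-12.28)) = 7.268336, which rounds to 7.2683.

7.2683


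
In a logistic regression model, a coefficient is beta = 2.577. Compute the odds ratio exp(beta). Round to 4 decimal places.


Odds ratio = exp(beta) = exp(2.577).
= 13.1576.

13.1576


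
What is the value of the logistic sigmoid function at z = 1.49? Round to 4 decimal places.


First, exp(-1.4900) = 0.2254.
Then sigma(z) = 1/(1 + 0.2254) = 0.8161.

0.8161


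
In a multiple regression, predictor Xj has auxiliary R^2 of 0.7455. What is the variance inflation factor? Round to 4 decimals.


VIF = 1 / (1 - 0.7455).
= 1 / 0.2545 = 3.9293.

3.9293


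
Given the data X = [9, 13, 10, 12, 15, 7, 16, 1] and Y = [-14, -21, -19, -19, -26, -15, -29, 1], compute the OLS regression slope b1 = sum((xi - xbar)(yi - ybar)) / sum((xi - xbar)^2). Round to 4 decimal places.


First compute the means: xbar = 10.3750, ybar = -17.7500.
Then S_xx = sum((xi - xbar)^2) = 163.8750.
S_xy = sum((xi - xbar)(yi - ybar)) = -301.7500.
b1 = S_xy / S_xx = -301.7500 / 163.8750 = -1.8413.

-1.8413


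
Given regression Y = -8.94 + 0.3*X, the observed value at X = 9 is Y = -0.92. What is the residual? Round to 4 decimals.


Predicted = -8.94 + 0.3 * 9 = -6.2400.
Residual = -0.92 - -6.2400 = 5.3200.

5.3200


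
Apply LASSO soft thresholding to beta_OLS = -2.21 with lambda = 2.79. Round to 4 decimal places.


Absolute value: |-2.21| = 2.21.
Compare to lambda = 2.79.
Since |beta| <= lambda, the coefficient is set to 0.

0.0000


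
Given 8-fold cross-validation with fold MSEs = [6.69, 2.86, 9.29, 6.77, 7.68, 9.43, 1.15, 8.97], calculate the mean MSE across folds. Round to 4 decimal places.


Add all fold MSEs: 52.8400.
Divide by k = 8: 52.8400/8 = 6.6050.

6.6050


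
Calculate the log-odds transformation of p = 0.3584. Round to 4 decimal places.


Compute the odds: 0.3584/0.6416 = 0.5586.
Take the natural log: ln(0.5586) = -0.5823.

-0.5823


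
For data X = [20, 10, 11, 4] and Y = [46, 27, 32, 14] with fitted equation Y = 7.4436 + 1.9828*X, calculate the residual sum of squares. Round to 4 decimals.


For each point, residual = actual - predicted.
Residuals: [-1.0996, -0.2716, 2.7456, -1.3748].
Sum of squared residuals = 10.7113.

10.7113


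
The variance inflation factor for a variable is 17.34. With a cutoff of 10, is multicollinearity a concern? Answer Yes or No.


Compare VIF = 17.34 to the threshold of 10.
17.34 >= 10, so the answer is Yes.

Yes


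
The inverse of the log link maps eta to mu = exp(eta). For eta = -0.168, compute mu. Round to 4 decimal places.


Apply the inverse link:
mu = e^-0.168 = 0.8454.

0.8454


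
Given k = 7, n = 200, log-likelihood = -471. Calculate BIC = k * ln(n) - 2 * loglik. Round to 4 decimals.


Compute k*ln(n) = 7*ln(200) = 7*5.298317 = 37.088219.
Then -2*loglik = 942.
BIC = 37.088219 + 942 = 979.088219, which rounds to 979.0882.

979.0882


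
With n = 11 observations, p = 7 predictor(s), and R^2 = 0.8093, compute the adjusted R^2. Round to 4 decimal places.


Plug in: Adj R^2 = 1 - (1 - 0.8093) * 10/3.
= 1 - 0.1907 * 10/3
= 1 - 1.9070 / 3
= 1 - 0.6357 = 0.3643.

0.3643


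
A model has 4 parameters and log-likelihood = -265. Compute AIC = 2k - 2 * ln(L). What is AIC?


AIC = 2*4 - 2*(-265).
= 8 + 530 = 538.

538


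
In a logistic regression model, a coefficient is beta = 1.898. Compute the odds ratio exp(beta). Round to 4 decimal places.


exp(1.898) = 6.6725.
So the odds ratio is 6.6725.

6.6725


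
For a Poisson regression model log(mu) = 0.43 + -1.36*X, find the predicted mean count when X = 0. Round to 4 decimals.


eta = 0.43 + -1.36 * 0 = 0.4300.
mu = exp(0.4300) = 1.5373.

1.5373


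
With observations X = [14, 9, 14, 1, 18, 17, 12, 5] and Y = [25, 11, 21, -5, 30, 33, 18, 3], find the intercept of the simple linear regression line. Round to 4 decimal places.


The slope is b1 = 2.2177.
Sample means are xbar = 11.2500 and ybar = 17.0000.
Intercept: b0 = 17.0000 - (2.2177)(11.2500) = -7.9487.

-7.9487


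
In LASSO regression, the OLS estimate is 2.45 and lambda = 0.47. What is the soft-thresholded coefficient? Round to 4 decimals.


|beta_OLS| = 2.45.
lambda = 0.47.
Since |beta| > lambda, coefficient = sign(beta)*(|beta| - lambda) = 1.9800.
Result = 1.9800.

1.9800


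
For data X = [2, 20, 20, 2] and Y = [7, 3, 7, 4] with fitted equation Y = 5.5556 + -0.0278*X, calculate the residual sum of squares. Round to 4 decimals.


Compute predicted values, then residuals = yi - yhat_i.
Residuals: [1.5000, -1.9996, 2.0004, -1.5000].
SSres = sum(residual^2) = 12.5000.

12.5000


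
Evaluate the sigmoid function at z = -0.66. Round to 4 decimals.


exp(0.6600) = 1.9348.
1 + exp(-z) = 2.9348.
sigmoid = 1/2.9348 = 0.3407.

0.3407


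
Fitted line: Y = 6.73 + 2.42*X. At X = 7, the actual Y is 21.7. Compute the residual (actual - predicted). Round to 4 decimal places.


Compute yhat = 6.73 + (2.42)(7) = 23.6700.
Residual = actual - predicted = 21.7 - 23.6700 = -1.9700.

-1.9700


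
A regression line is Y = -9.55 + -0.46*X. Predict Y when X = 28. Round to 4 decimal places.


Predicted value:
Y = -9.55 + (-0.46)(28) = -9.55 + -12.8800 = -22.4300.

-22.4300


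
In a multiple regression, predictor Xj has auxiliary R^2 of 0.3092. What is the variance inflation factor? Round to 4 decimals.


Denominator: 1 - 0.3092 = 0.6908.
VIF = 1 / 0.6908 = 1.4476.

1.4476


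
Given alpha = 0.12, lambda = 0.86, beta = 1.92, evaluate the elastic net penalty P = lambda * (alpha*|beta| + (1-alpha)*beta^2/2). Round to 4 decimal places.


alpha * |beta| = 0.12 * 1.92 = 0.2304.
(1-alpha) * beta^2/2 = 0.88 * 3.6864/2 = 1.6220.
Total = 0.86 * (0.2304 + 1.6220) = 1.5931.

1.5931


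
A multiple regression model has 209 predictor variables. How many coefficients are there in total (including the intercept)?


Each predictor gets one coefficient, plus one intercept.
Total parameters = 209 + 1 = 210.

210


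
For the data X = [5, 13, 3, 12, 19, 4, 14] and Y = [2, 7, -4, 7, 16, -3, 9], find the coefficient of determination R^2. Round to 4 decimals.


After computing the OLS fit (b0=-6.5519, b1=1.1409):
SSres = 12.4890, SStot = 298.8571.
R^2 = 1 - 12.4890/298.8571 = 0.9582.

0.9582


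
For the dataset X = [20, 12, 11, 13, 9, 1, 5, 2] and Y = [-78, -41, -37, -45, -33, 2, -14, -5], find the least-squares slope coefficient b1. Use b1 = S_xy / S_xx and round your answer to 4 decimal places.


The sample means are xbar = 9.1250 and ybar = -31.3750.
Compute S_xx = 278.8750 and S_xy = -1128.6250.
Slope b1 = S_xy / S_xx = -1128.6250 / 278.8750 = -4.0471.

-4.0471


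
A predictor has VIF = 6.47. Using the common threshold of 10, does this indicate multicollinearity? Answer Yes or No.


Check: VIF = 6.47 vs threshold = 10.
Since 6.47 < 10, the answer is No.

No


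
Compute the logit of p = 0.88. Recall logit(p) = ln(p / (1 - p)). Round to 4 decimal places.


1 - p = 0.12.
p/(1-p) = 7.3333.
logit = ln(7.3333) = 1.9924.

1.9924


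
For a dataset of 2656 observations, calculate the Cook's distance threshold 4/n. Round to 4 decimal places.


Cook's distance cutoff = 4/n = 4/2656.
= 0.0015.

0.0015


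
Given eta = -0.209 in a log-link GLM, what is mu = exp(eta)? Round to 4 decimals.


The inverse log link gives:
mu = exp(-0.209) = 0.8114.

0.8114


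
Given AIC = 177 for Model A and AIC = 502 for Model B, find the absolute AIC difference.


Absolute difference = |177 - 502| = 325.
The model with lower AIC (A) is preferred.

325


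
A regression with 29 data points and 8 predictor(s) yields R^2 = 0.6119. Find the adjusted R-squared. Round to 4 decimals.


Plug in: Adj R^2 = 1 - (1 - 0.6119) * 28/20.
= 1 - 0.3881 * 28/20
= 1 - 10.8668 / 20
= 1 - 0.5433 = 0.4567.

0.4567


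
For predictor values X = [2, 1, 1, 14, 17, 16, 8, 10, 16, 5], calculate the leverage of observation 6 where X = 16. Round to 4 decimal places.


Compute xbar = 9.0000 with n = 10 observations.
SXX = 382.0000.
Leverage = 1/10 + (16 - 9.0000)^2/382.0000 = 0.2283.

0.2283


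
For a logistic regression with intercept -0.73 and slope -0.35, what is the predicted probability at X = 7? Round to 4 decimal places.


Compute z = -0.73 + (-0.35)(7) = -3.1800.
exp(-z) = 24.0468.
P = 1/(1 + 24.0468) = 0.0399.

0.0399


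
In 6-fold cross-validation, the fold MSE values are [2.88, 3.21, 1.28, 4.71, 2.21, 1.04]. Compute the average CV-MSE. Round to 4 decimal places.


Add all fold MSEs: 15.3300.
Divide by k = 6: 15.3300/6 = 2.5550.

2.5550


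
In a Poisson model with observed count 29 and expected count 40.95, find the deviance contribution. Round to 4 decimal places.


Compute y*ln(y/mu) = 29*ln(29/40.95) = 29*-0.345056 = -10.006624.
y - mu = -11.95.
D = 2*(-10.006624 - (-11.95)) = 3.886752, which rounds to 3.8868.

3.8868


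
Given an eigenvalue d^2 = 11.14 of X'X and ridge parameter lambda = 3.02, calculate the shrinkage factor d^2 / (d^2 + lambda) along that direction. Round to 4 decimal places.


d^2 + lambda = 11.14 + 3.02 = 14.1600.
Shrinkage factor = 11.14/14.1600 = 0.7867.

0.7867


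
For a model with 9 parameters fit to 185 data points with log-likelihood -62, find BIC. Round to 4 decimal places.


ln(185) = 5.220356.
k * ln(n) = 9 * 5.220356 = 46.983204.
-2L = 124.
BIC = 46.983204 + 124 = 170.983204, which rounds to 170.9832.

170.9832


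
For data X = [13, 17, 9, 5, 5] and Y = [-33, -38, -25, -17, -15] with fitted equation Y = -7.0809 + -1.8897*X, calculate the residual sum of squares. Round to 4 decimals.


For each point, residual = actual - predicted.
Residuals: [-1.3530, 1.2058, -0.9118, -0.4706, 1.5294].
Sum of squared residuals = 6.6765.

6.6765


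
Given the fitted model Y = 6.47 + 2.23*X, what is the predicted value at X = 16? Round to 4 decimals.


Substitute X = 16 into the equation:
Y = 6.47 + 2.23 * 16 = 6.47 + 35.6800 = 42.1500.

42.1500


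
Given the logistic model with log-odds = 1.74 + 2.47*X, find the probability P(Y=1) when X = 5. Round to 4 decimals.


Linear predictor: z = 1.74 + 2.47 * 5 = 14.0900.
P = 1/(1 + exp(-14.0900)) = 1/(1 + 0.0000) = 1.0000.

1.0000


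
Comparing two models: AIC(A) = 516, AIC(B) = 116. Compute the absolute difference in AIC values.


Absolute difference = |516 - 116| = 400.
The model with lower AIC (B) is preferred.

400


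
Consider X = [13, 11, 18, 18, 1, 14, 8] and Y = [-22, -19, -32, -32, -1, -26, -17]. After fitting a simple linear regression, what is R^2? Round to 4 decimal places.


Fit the OLS line: b0 = -0.2440, b1 = -1.7746.
SSres = 10.7985.
SStot = 687.4286.
R^2 = 1 - 10.7985/687.4286 = 0.9843.

0.9843


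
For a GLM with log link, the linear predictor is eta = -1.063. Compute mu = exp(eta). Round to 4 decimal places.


Apply the inverse link:
mu = e^-1.063 = 0.3454.

0.3454


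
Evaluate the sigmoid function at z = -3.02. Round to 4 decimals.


First, exp(3.0200) = 20.4913.
Then sigma(z) = 1/(1 + 20.4913) = 0.0465.

0.0465


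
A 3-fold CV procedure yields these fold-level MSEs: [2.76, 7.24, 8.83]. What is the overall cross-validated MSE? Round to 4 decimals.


Add all fold MSEs: 18.8300.
Divide by k = 3: 18.8300/3 = 6.2767.

6.2767


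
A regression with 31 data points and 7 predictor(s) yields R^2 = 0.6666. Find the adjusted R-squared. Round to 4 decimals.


Using the formula:
(1 - 0.6666) = 0.3334.
Multiply by 30/23: 0.3334 * 30 = 10.0020, then 10.0020 / 23 = 0.4349.
Adj R^2 = 1 - 0.4349 = 0.5651.

0.5651


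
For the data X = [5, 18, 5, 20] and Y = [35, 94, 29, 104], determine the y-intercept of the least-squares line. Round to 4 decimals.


The slope is b1 = 4.7879.
Sample means are xbar = 12.0000 and ybar = 65.5000.
Intercept: b0 = 65.5000 - (4.7879)(12.0000) = 8.0455.

8.0455


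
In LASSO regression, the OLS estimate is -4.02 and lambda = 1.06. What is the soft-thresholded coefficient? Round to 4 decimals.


|beta_OLS| = 4.02.
lambda = 1.06.
Since |beta| > lambda, coefficient = sign(beta)*(|beta| - lambda) = -2.9600.
Result = -2.9600.

-2.9600


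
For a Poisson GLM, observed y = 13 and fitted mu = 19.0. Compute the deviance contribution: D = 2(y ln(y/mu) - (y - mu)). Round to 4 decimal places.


First: ln(13/19.0) = -0.379490.
Then: 13 * -0.379490 = -4.933370.
y - mu = 13 - 19.0 = -6.0.
D = 2(-4.933370 - -6.0) = 2.133260, which rounds to 2.1333.

2.1333


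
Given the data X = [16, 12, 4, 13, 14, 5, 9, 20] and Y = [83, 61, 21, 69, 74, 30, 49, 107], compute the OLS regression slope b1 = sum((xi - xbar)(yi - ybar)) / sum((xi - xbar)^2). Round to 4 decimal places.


First compute the means: xbar = 11.6250, ybar = 61.7500.
Then S_xx = sum((xi - xbar)^2) = 205.8750.
S_xy = sum((xi - xbar)(yi - ybar)) = 1065.2500.
b1 = S_xy / S_xx = 1065.2500 / 205.8750 = 5.1743.

5.1743


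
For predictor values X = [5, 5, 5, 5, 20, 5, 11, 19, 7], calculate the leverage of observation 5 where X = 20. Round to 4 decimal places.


Compute xbar = 9.1111 with n = 9 observations.
SXX = 308.8889.
Leverage = 1/9 + (20 - 9.1111)^2/308.8889 = 0.4950.

0.4950


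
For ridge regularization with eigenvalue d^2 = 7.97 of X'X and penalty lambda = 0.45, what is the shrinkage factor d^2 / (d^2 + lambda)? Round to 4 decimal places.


d^2 + lambda = 7.97 + 0.45 = 8.4200.
Shrinkage factor = 7.97/8.4200 = 0.9466.

0.9466


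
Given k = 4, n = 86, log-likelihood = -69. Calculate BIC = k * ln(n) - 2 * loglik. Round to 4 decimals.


Compute k*ln(n) = 4*ln(86) = 4*4.454347 = 17.817388.
Then -2*loglik = 138.
BIC = 17.817388 + 138 = 155.817388, which rounds to 155.8174.

155.8174


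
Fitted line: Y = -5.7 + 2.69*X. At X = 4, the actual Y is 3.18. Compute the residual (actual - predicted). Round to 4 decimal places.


Predicted = -5.7 + 2.69 * 4 = 5.0600.
Residual = 3.18 - 5.0600 = -1.8800.

-1.8800


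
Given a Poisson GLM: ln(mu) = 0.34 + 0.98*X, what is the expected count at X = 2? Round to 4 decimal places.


eta = 0.34 + 0.98 * 2 = 2.3000.
mu = exp(2.3000) = 9.9742.

9.9742


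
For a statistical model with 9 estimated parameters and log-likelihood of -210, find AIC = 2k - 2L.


AIC = 2k - 2*loglik = 2(9) - 2(-210).
= 18 + 420 = 438.

438


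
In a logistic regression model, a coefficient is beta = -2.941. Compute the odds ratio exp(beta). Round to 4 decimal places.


Odds ratio = exp(beta) = exp(-2.941).
= 0.0528.

0.0528


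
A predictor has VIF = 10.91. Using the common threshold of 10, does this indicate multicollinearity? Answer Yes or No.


Compare VIF = 10.91 to the threshold of 10.
10.91 >= 10, so the answer is Yes.

Yes


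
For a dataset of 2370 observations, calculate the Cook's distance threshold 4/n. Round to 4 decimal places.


Cook's distance cutoff = 4/n = 4/2370.
= 0.0017.

0.0017


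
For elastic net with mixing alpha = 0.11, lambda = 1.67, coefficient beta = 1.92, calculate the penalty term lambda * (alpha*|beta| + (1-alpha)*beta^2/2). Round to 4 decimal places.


alpha * |beta| = 0.11 * 1.92 = 0.2112.
(1-alpha) * beta^2/2 = 0.89 * 3.6864/2 = 1.6404.
Total = 1.67 * (0.2112 + 1.6404) = 3.0923.

3.0923


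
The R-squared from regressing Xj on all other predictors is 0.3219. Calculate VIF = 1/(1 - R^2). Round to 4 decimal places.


VIF = 1 / (1 - 0.3219).
= 1 / 0.6781 = 1.4747.

1.4747


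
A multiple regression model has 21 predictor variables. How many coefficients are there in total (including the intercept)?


Including the intercept, the model has 21 predictor coefficients + 1 intercept.
Total = 22.

22


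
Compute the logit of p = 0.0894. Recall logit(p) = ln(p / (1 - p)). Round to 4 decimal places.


The odds are p/(1-p) = 0.0894 / 0.9106 = 0.0982.
logit(p) = ln(0.0982) = -2.3210.

-2.3210


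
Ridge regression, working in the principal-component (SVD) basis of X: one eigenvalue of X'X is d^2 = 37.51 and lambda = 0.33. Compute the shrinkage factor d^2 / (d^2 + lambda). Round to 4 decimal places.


Denominator = d^2 + lambda = 37.51 + 0.33 = 37.8400.
Shrinkage = 37.51 / 37.8400 = 0.9913.

0.9913


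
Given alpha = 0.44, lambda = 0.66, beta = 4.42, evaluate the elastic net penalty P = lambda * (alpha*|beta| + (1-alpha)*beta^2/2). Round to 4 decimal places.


L1 component = 0.44 * |4.42| = 1.9448.
L2 component = 0.56 * 4.42^2 / 2 = 5.4702.
Penalty = 0.66 * (1.9448 + 5.4702) = 0.66 * 7.4150 = 4.8939.

4.8939


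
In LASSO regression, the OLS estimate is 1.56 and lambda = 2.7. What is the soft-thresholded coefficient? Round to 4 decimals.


|beta_OLS| = 1.56.
lambda = 2.7.
Since |beta| <= lambda, the coefficient is set to 0.
Result = 0.0000.

0.0000


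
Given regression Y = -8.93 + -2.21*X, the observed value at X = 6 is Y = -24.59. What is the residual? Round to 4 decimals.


Compute yhat = -8.93 + (-2.21)(6) = -22.1900.
Residual = actual - predicted = -24.59 - -22.1900 = -2.4000.

-2.4000


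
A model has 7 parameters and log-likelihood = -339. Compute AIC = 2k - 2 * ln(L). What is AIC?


Compute:
2k = 2*7 = 14.
-2*loglik = -2*(-339) = 678.
AIC = 14 + 678 = 692.

692


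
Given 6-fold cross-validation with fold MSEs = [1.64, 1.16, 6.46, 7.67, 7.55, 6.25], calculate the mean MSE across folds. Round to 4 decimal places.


Sum of fold MSEs = 30.7300.
Average = 30.7300 / 6 = 5.1217.

5.1217


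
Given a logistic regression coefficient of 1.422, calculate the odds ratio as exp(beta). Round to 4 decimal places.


exp(1.422) = 4.1454.
So the odds ratio is 4.1454.

4.1454


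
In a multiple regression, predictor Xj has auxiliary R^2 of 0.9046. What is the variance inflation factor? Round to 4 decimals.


Denominator: 1 - 0.9046 = 0.0954.
VIF = 1 / 0.0954 = 10.4822.

10.4822


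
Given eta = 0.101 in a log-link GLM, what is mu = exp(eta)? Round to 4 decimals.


Apply the inverse link:
mu = e^0.101 = 1.1063.

1.1063


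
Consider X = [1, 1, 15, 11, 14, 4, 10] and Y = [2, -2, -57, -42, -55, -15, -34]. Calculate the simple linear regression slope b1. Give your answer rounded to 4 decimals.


The sample means are xbar = 8.0000 and ybar = -29.0000.
Compute S_xx = 212.0000 and S_xy = -863.0000.
Slope b1 = S_xy / S_xx = -863.0000 / 212.0000 = -4.0708.

-4.0708


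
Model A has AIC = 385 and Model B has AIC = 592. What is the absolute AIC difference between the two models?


Absolute difference = |385 - 592| = 207.
The model with lower AIC (A) is preferred.

207


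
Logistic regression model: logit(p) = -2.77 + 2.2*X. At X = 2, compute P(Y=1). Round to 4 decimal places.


z = -2.77 + 2.2 * 2 = 1.6300.
Sigmoid: P = 1 / (1 + exp(-1.6300)) = 0.8362.

0.8362


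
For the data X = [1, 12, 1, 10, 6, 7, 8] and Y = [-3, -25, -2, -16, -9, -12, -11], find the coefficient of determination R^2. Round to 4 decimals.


The fitted line is Y = 0.3851 + -1.7932*X.
SSres = 30.9095, SStot = 370.8571.
R^2 = 1 - SSres/SStot = 0.9167.

0.9167


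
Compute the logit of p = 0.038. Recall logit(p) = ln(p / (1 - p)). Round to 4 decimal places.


Compute the odds: 0.038/0.962 = 0.0395.
Take the natural log: ln(0.0395) = -3.2314.

-3.2314


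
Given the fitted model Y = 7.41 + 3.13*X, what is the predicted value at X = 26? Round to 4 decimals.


Substitute X = 26 into the equation:
Y = 7.41 + 3.13 * 26 = 7.41 + 81.3800 = 88.7900.

88.7900


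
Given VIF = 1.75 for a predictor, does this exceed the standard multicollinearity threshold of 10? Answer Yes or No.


Compare VIF = 1.75 to the threshold of 10.
1.75 < 10, so the answer is No.

No


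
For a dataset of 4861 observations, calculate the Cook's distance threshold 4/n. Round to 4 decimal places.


The threshold is 4/n.
4/4861 = 0.0008.

0.0008


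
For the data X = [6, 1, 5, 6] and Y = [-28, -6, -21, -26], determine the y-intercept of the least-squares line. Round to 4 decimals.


The slope is b1 = -4.1471.
Sample means are xbar = 4.5000 and ybar = -20.2500.
Intercept: b0 = -20.2500 - (-4.1471)(4.5000) = -1.5882.

-1.5882


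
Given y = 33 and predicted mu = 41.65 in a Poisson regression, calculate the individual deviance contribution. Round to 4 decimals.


First: ln(33/41.65) = -0.232794.
Then: 33 * -0.232794 = -7.682202.
y - mu = 33 - 41.65 = -8.65.
D = 2(-7.682202 - -8.65) = 1.935596, which rounds to 1.9356.

1.9356


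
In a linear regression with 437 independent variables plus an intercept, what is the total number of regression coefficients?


Total coefficients = number of predictors + 1 (for the intercept).
= 437 + 1 = 438.

438


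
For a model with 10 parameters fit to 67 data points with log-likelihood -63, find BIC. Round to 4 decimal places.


Compute k*ln(n) = 10*ln(67) = 10*4.204693 = 42.046930.
Then -2*loglik = 126.
BIC = 42.046930 + 126 = 168.046930, which rounds to 168.0469.

168.0469


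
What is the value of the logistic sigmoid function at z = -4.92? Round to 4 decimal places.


exp(4.9200) = 137.0026.
1 + exp(-z) = 138.0026.
sigmoid = 1/138.0026 = 0.0072.

0.0072


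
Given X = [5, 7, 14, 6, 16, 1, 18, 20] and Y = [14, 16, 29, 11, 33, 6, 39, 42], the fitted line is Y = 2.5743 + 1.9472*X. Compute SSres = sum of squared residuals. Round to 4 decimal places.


Compute predicted values, then residuals = yi - yhat_i.
Residuals: [1.6897, -0.2047, -0.8351, -3.2575, -0.7295, 1.4785, 1.3761, 0.4817].
SSres = sum(residual^2) = 19.0495.

19.0495


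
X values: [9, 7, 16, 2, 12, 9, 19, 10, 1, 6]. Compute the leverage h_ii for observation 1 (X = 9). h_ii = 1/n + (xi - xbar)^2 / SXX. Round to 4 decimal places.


n = 10, xbar = 9.1000.
SXX = sum((xi - xbar)^2) = 284.9000.
h = 1/10 + (9 - 9.1000)^2 / 284.9000 = 0.1000.

0.1000


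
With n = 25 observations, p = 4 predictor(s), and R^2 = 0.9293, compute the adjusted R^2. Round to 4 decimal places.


Plug in: Adj R^2 = 1 - (1 - 0.9293) * 24/20.
= 1 - 0.0707 * 24/20
= 1 - 1.6968 / 20
= 1 - 0.0848 = 0.9152.

0.9152


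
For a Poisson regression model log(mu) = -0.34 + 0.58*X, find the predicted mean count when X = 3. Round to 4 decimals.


eta = -0.34 + 0.58 * 3 = 1.4000.
mu = exp(1.4000) = 4.0552.

4.0552


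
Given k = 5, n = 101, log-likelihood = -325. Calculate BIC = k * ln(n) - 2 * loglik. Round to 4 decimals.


k * ln(n) = 5 * ln(101) = 5 * 4.615121 = 23.075605.
-2 * loglik = -2 * (-325) = 650.
BIC = 23.075605 + 650 = 673.075605, which rounds to 673.0756.

673.0756


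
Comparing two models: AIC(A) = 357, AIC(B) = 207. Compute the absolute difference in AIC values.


Absolute difference = |357 - 207| = 150.
The model with lower AIC (B) is preferred.

150


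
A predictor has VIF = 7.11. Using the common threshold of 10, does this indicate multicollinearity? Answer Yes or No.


The threshold is 10.
VIF = 7.11 is < 10.
Multicollinearity indication: No.

No


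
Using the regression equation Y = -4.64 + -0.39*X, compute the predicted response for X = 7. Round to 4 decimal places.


Predicted value:
Y = -4.64 + (-0.39)(7) = -4.64 + -2.7300 = -7.3700.

-7.3700


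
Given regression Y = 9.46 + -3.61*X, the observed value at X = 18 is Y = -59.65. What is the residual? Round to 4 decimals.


Fitted value at X = 18 is yhat = 9.46 + -3.61*18 = -55.5200.
Residual = -59.65 - -55.5200 = -4.1300.

-4.1300


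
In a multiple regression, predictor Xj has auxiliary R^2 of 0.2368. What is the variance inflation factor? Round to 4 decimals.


Using VIF = 1/(1 - R^2_j):
1 - 0.2368 = 0.7632.
VIF = 1.3103.

1.3103


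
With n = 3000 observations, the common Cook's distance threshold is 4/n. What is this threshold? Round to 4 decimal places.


The threshold is 4/n.
4/3000 = 0.0013.

0.0013


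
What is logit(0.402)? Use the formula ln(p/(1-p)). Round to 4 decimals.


Compute the odds: 0.402/0.598 = 0.6722.
Take the natural log: ln(0.6722) = -0.3971.

-0.3971


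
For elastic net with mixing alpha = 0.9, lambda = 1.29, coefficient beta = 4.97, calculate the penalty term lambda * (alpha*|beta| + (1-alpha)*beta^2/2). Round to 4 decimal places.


alpha * |beta| = 0.9 * 4.97 = 4.4730.
(1-alpha) * beta^2/2 = 0.1 * 24.7009/2 = 1.2350.
Total = 1.29 * (4.4730 + 1.2350) = 7.3634.

7.3634


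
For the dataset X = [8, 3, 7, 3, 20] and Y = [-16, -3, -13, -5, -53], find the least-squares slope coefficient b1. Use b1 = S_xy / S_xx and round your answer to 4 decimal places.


The sample means are xbar = 8.2000 and ybar = -18.0000.
Compute S_xx = 194.8000 and S_xy = -565.0000.
Slope b1 = S_xy / S_xx = -565.0000 / 194.8000 = -2.9004.

-2.9004


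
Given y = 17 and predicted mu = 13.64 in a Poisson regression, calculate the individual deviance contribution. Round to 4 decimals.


First: ln(17/13.64) = 0.220207.
Then: 17 * 0.220207 = 3.743519.
y - mu = 17 - 13.64 = 3.36.
D = 2(3.743519 - 3.36) = 0.767038, which rounds to 0.7670.

0.7670


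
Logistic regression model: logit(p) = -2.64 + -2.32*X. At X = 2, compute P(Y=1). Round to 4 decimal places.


Linear predictor: z = -2.64 + -2.32 * 2 = -7.2800.
P = 1/(1 + exp(7.2800)) = 1/(1 + 1450.9880) = 0.0007.

0.0007


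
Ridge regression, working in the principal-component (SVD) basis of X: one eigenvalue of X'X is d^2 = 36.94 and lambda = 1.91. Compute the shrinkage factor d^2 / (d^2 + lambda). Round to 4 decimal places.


Denominator = d^2 + lambda = 36.94 + 1.91 = 38.8500.
Shrinkage = 36.94 / 38.8500 = 0.9508.

0.9508


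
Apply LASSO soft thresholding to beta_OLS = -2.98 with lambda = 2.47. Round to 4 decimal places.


|beta_OLS| = 2.98.
lambda = 2.47.
Since |beta| > lambda, coefficient = sign(beta)*(|beta| - lambda) = -0.5100.
Result = -0.5100.

-0.5100


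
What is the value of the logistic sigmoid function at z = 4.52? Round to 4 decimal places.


First, exp(-4.5200) = 0.0109.
Then sigma(z) = 1/(1 + 0.0109) = 0.9892.

0.9892


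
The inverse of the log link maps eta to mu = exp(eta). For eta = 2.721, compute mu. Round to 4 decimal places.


The inverse log link gives:
mu = exp(2.721) = 15.1955.

15.1955


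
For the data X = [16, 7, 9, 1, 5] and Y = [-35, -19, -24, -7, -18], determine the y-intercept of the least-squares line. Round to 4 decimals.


Compute b1 = -1.8117 from the OLS formula.
With xbar = 7.6000 and ybar = -20.6000, the intercept is:
b0 = -20.6000 - -1.8117 * 7.6000 = -6.8312.

-6.8312


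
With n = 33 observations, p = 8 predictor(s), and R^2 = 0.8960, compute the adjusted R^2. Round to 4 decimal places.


Plug in: Adj R^2 = 1 - (1 - 0.8960) * 32/24.
= 1 - 0.1040 * 32/24
= 1 - 3.3280 / 24
= 1 - 0.1387 = 0.8613.

0.8613


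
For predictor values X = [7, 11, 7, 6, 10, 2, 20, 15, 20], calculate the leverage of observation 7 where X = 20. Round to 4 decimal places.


n = 9, xbar = 10.8889.
SXX = sum((xi - xbar)^2) = 316.8889.
h = 1/9 + (20 - 10.8889)^2 / 316.8889 = 0.3731.

0.3731


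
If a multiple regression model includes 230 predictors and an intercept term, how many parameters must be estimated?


Each predictor gets one coefficient, plus one intercept.
Total parameters = 230 + 1 = 231.

231


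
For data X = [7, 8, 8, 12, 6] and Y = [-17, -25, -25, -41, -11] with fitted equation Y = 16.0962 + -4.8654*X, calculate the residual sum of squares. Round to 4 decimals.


Compute predicted values, then residuals = yi - yhat_i.
Residuals: [0.9616, -2.1730, -2.1730, 1.2886, 2.0962].
SSres = sum(residual^2) = 16.4231.

16.4231


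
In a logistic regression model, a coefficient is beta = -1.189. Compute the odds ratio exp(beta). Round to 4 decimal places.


exp(-1.189) = 0.3045.
So the odds ratio is 0.3045.

0.3045


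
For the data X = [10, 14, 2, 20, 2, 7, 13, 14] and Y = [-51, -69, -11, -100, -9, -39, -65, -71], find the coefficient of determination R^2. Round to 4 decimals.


After computing the OLS fit (b0=-1.1144, b1=-4.9523):
SSres = 17.2423, SStot = 6822.8750.
R^2 = 1 - 17.2423/6822.8750 = 0.9975.

0.9975


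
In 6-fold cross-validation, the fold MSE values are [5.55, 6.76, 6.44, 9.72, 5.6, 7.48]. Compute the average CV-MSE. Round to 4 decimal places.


Total MSE across folds = 41.5500.
CV-MSE = 41.5500/6 = 6.9250.

6.9250


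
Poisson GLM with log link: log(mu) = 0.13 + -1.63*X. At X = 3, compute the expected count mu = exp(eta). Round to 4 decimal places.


Compute eta = 0.13 + -1.63 * 3 = -4.7600.
Apply inverse link: mu = e^-4.7600 = 0.0086.

0.0086


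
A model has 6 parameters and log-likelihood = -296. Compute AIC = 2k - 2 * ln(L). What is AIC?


AIC = 2k - 2*loglik = 2(6) - 2(-296).
= 12 + 592 = 604.

604


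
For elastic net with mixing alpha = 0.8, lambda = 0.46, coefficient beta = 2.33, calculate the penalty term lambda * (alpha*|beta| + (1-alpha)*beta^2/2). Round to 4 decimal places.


alpha * |beta| = 0.8 * 2.33 = 1.8640.
(1-alpha) * beta^2/2 = 0.2 * 5.4289/2 = 0.5429.
Total = 0.46 * (1.8640 + 0.5429) = 1.1072.

1.1072


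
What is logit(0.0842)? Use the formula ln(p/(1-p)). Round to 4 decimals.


Compute the odds: 0.0842/0.9158 = 0.0919.
Take the natural log: ln(0.0919) = -2.3866.

-2.3866


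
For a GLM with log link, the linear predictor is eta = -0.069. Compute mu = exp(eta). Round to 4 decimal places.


mu = exp(eta) = exp(-0.069).
= 0.9333.

0.9333


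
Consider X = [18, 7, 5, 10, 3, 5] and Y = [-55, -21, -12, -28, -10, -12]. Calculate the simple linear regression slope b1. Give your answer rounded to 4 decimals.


Calculate xbar = 8.0000, ybar = -23.0000.
S_xx = 148.0000, S_xy = -463.0000.
Using b1 = S_xy / S_xx = -463.0000 / 148.0000, we get b1 = -3.1284.

-3.1284


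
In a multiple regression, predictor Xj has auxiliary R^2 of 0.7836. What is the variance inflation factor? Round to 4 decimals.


Denominator: 1 - 0.7836 = 0.2164.
VIF = 1 / 0.2164 = 4.6211.

4.6211


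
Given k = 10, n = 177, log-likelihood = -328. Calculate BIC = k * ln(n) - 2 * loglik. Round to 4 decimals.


k * ln(n) = 10 * ln(177) = 10 * 5.176150 = 51.761500.
-2 * loglik = -2 * (-328) = 656.
BIC = 51.761500 + 656 = 707.761500, which rounds to 707.7615.

707.7615


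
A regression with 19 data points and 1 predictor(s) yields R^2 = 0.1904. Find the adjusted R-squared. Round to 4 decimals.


Plug in: Adj R^2 = 1 - (1 - 0.1904) * 18/17.
= 1 - 0.8096 * 18/17
= 1 - 14.5728 / 17
= 1 - 0.8572 = 0.1428.

0.1428


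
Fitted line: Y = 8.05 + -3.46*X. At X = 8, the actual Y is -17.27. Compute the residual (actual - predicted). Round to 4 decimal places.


Fitted value at X = 8 is yhat = 8.05 + -3.46*8 = -19.6300.
Residual = -17.27 - -19.6300 = 2.3600.

2.3600


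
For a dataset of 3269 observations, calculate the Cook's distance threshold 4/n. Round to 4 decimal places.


Using the rule of thumb:
Threshold = 4 / 3269 = 0.0012.

0.0012


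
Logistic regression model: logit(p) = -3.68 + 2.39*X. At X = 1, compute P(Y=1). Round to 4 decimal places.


Compute z = -3.68 + (2.39)(1) = -1.2900.
exp(-z) = 3.6328.
P = 1/(1 + 3.6328) = 0.2159.

0.2159


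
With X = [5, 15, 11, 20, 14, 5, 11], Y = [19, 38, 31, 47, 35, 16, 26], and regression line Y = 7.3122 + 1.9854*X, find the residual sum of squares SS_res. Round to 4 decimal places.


For each point, residual = actual - predicted.
Residuals: [1.7608, 0.9068, 1.8484, -0.0202, -0.1078, -1.2392, -3.1516].
Sum of squared residuals = 18.8195.

18.8195


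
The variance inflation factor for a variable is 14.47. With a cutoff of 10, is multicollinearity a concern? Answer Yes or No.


Compare VIF = 14.47 to the threshold of 10.
14.47 >= 10, so the answer is Yes.

Yes


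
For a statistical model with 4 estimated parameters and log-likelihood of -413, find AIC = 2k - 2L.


AIC = 2k - 2*loglik = 2(4) - 2(-413).
= 8 + 826 = 834.

834


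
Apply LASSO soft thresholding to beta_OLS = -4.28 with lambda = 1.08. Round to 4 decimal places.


|beta_OLS| = 4.28.
lambda = 1.08.
Since |beta| > lambda, coefficient = sign(beta)*(|beta| - lambda) = -3.2000.
Result = -3.2000.

-3.2000


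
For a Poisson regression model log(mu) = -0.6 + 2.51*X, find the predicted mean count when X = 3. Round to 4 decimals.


Compute eta = -0.6 + 2.51 * 3 = 6.9300.
Apply inverse link: mu = e^6.9300 = 1022.4940.

1022.4940


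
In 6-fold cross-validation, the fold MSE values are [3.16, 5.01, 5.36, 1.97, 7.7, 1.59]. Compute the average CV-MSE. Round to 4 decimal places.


Sum of fold MSEs = 24.7900.
Average = 24.7900 / 6 = 4.1317.

4.1317


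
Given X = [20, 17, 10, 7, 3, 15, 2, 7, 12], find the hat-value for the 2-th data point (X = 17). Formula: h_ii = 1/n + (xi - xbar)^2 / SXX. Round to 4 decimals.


Mean of X: xbar = 10.3333.
SXX = 308.0000.
For X = 17: h = 1/9 + (17 - 10.3333)^2/308.0000 = 0.2554.

0.2554


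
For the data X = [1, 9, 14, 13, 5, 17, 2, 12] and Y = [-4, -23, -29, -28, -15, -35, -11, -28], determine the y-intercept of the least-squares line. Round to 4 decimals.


The slope is b1 = -1.7720.
Sample means are xbar = 9.1250 and ybar = -21.6250.
Intercept: b0 = -21.6250 - (-1.7720)(9.1250) = -5.4555.

-5.4555


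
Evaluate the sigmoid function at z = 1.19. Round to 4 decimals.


First, exp(-1.1900) = 0.3042.
Then sigma(z) = 1/(1 + 0.3042) = 0.7667.

0.7667


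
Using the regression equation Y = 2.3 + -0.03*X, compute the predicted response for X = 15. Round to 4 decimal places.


Substitute X = 15 into the equation:
Y = 2.3 + -0.03 * 15 = 2.3 + -0.4500 = 1.8500.

1.8500


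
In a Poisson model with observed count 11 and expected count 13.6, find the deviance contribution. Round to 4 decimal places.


First: ln(11/13.6) = -0.212175.
Then: 11 * -0.212175 = -2.333925.
y - mu = 11 - 13.6 = -2.6.
D = 2(-2.333925 - -2.6) = 0.532150, which rounds to 0.5322.

0.5322


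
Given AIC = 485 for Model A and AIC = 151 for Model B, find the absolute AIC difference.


Absolute difference = |485 - 151| = 334.
The model with lower AIC (B) is preferred.

334


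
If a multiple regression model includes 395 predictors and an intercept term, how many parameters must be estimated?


Total coefficients = number of predictors + 1 (for the intercept).
= 395 + 1 = 396.

396


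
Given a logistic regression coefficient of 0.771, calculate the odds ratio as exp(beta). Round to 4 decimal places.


The odds ratio is computed as:
OR = e^(0.771) = 2.1619.

2.1619


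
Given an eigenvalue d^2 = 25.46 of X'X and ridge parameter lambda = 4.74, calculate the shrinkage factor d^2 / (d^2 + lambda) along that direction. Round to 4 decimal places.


Denominator = d^2 + lambda = 25.46 + 4.74 = 30.2000.
Shrinkage = 25.46 / 30.2000 = 0.8430.

0.8430


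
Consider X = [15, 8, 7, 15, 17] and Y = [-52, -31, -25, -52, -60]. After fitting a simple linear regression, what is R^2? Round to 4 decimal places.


The fitted line is Y = -3.0144 + -3.3053*X.
SSres = 5.0457, SStot = 914.0000.
R^2 = 1 - SSres/SStot = 0.9945.

0.9945


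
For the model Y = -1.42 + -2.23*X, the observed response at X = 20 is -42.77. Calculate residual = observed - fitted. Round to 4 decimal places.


Compute yhat = -1.42 + (-2.23)(20) = -46.0200.
Residual = actual - predicted = -42.77 - -46.0200 = 3.2500.

3.2500


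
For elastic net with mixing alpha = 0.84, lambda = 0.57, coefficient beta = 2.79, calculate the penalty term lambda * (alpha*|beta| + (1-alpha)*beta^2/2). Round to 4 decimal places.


Compute:
L1 = 0.84 * 2.79 = 2.3436.
L2 = 0.16 * 2.79^2 / 2 = 0.6227.
Penalty = 0.57 * (2.3436 + 0.6227) = 1.6908.

1.6908


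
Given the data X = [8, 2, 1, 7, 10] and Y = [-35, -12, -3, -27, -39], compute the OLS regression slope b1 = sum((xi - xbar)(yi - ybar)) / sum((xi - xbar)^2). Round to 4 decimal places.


First compute the means: xbar = 5.6000, ybar = -23.2000.
Then S_xx = sum((xi - xbar)^2) = 61.2000.
S_xy = sum((xi - xbar)(yi - ybar)) = -236.4000.
b1 = S_xy / S_xx = -236.4000 / 61.2000 = -3.8627.

-3.8627


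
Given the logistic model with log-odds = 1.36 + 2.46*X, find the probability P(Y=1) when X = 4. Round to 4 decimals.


z = 1.36 + 2.46 * 4 = 11.2000.
Sigmoid: P = 1 / (1 + exp(-11.2000)) = 1.0000.

1.0000


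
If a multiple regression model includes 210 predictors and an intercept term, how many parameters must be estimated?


Each predictor gets one coefficient, plus one intercept.
Total parameters = 210 + 1 = 211.

211


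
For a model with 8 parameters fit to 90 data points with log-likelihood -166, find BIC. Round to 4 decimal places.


k * ln(n) = 8 * ln(90) = 8 * 4.499810 = 35.998480.
-2 * loglik = -2 * (-166) = 332.
BIC = 35.998480 + 332 = 367.998480, which rounds to 367.9985.

367.9985


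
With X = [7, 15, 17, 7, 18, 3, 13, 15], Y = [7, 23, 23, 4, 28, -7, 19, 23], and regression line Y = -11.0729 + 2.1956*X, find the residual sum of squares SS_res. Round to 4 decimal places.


For each point, residual = actual - predicted.
Residuals: [2.7037, 1.1389, -3.2523, -0.2963, -0.4479, -2.5139, 1.5301, 1.1389].
Sum of squared residuals = 29.4309.

29.4309


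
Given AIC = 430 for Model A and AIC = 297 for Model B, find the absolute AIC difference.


|AIC_A - AIC_B| = |430 - 297| = 133.
Model B is preferred (lower AIC).

133


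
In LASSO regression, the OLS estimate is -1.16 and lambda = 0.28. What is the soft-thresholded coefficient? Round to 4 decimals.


|beta_OLS| = 1.16.
lambda = 0.28.
Since |beta| > lambda, coefficient = sign(beta)*(|beta| - lambda) = -0.8800.
Result = -0.8800.

-0.8800


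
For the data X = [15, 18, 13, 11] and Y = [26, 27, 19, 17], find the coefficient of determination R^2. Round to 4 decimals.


After computing the OLS fit (b0=0.0093, b1=1.5607):
SSres = 9.5888, SStot = 74.7500.
R^2 = 1 - 9.5888/74.7500 = 0.8717.

0.8717


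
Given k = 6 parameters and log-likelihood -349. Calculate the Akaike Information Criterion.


AIC = 2*6 - 2*(-349).
= 12 + 698 = 710.

710


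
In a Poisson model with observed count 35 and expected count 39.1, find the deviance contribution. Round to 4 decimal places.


y/mu = 35/39.1 = 0.895141 (approx.), and ln(35/39.1) = -0.110774.
y * ln(y/mu) = 35 * -0.110774 = -3.877090.
y - mu = -4.1.
D = 2 * (-3.877090 - -4.1) = 0.445820, which rounds to 0.4458.

0.4458
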